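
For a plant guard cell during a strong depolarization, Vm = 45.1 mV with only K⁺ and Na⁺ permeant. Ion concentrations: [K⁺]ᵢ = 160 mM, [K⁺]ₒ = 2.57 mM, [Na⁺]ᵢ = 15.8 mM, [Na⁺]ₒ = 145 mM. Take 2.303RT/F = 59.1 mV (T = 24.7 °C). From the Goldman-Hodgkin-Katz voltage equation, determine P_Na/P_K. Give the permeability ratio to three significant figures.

17.3

Let α = P_Na/P_K. GHK: Vm = 59.1·log₁₀[(Kₒ + α·Naₒ)/(Kᵢ + α·Naᵢ)].
10^(Vm/59.1) = 10^(45.1/59.1) = 5.7958
So 5.7958·(Kᵢ + α·Naᵢ) = Kₒ + α·Naₒ → α = (5.7958·160.0 − 2.57) / (145.0 − 5.7958·15.8)
α = (927.3 − 2.57) / (145.0 − 91.57) = 924.8/53.43 = 17.31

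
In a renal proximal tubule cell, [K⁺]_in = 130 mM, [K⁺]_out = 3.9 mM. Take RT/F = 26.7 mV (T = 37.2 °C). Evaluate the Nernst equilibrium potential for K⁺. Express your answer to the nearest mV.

-94 mV

E = (26.7/z) · ln([K⁺]_out/[K⁺]_in) with z = +1.
= (26.7/1) · ln(3.9/130) = 26.70 · ln(0.03)
= 26.70 · (-3.5066) = -93.63 mV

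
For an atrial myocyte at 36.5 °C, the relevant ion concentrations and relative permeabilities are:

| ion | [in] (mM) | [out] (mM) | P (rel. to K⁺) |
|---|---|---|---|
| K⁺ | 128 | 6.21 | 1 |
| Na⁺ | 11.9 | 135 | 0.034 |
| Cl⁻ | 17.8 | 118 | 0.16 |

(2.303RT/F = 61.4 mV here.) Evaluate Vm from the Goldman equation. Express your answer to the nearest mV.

-63 mV

Vm = 61.4 · log₁₀[(Σ P·[cation]ₒ + Σ P·[anion]ᵢ) / (Σ P·[cation]ᵢ + Σ P·[anion]ₒ)]
Numerator = 1×6.21 + 0.034×135 + 0.16×17.8 = 13.65
Denominator = 1×128 + 0.034×11.9 + 0.16×118 = 147.3
Vm = 61.4 · log₁₀(0.092664) = 61.4 × (-1.0331) = -63.43 mV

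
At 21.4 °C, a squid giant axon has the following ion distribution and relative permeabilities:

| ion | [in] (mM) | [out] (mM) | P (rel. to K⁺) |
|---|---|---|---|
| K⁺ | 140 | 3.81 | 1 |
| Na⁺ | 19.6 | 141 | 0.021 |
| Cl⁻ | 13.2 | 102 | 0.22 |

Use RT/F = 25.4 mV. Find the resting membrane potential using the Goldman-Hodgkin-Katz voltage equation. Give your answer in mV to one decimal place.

-71.7 mV

Vm = 25.4 · ln[(Σ P·[cation]ₒ + Σ P·[anion]ᵢ) / (Σ P·[cation]ᵢ + Σ P·[anion]ₒ)]
Numerator = 1×3.81 + 0.021×141 + 0.22×13.2 = 9.675
Denominator = 1×140 + 0.021×19.6 + 0.22×102 = 162.9
Vm = 25.4 · ln(0.05941) = 25.4 × (-2.8233) = -71.71 mV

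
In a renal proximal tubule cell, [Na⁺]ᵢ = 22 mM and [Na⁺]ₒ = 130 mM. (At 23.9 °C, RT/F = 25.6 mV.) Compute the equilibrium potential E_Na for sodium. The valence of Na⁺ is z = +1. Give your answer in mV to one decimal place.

E = (25.6/z) · ln([Na⁺]_out/[Na⁺]_in) with z = +1.
= (25.6/1) · ln(130/22) = 25.60 · ln(5.909)
= 25.60 · (1.7765) = 45.48 mV

45.5 mV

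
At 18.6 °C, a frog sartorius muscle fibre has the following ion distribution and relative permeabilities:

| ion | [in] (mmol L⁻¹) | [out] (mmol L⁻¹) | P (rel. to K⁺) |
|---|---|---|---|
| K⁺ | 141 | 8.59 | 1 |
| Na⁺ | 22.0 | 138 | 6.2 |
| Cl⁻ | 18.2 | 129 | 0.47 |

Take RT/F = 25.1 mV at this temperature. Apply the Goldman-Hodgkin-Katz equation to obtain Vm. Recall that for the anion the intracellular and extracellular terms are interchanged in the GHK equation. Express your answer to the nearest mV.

Vm = 25.1 · ln[(Σ P·[cation]ₒ + Σ P·[anion]ᵢ) / (Σ P·[cation]ᵢ + Σ P·[anion]ₒ)]
Numerator = 1×8.59 + 6.2×138 + 0.47×18.2 = 872.7
Denominator = 1×141 + 6.2×22.0 + 0.47×129 = 338
Vm = 25.1 · ln(2.5819) = 25.1 × (0.9485) = 23.81 mV

24 mV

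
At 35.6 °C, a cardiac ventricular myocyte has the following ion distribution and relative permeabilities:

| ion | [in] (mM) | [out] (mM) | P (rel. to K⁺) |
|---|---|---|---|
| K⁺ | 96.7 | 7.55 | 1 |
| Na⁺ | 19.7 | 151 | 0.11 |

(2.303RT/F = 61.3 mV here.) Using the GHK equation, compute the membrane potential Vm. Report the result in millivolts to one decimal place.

Vm = 61.3 · log₁₀[(Σ P·[cation]ₒ + Σ P·[anion]ᵢ) / (Σ P·[cation]ᵢ + Σ P·[anion]ₒ)]
Numerator = 1×7.55 + 0.11×151 = 24.16
Denominator = 1×96.7 + 0.11×19.7 = 98.87
Vm = 61.3 · log₁₀(0.24437) = 61.3 × (-0.6120) = -37.51 mV

-37.5 mV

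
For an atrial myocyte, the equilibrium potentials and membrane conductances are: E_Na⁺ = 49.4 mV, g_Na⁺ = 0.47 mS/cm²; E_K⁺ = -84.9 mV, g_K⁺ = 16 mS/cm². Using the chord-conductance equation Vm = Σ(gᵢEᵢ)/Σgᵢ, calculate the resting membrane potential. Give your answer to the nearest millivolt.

Σ gᵢEᵢ = 0.47·(49.4) + 16·(-84.9) = -1335.18
Σ gᵢ = 0.47 + 16 = 16.47
Vm = -1335.18 / 16.47 = -81.07 mV

-81 mV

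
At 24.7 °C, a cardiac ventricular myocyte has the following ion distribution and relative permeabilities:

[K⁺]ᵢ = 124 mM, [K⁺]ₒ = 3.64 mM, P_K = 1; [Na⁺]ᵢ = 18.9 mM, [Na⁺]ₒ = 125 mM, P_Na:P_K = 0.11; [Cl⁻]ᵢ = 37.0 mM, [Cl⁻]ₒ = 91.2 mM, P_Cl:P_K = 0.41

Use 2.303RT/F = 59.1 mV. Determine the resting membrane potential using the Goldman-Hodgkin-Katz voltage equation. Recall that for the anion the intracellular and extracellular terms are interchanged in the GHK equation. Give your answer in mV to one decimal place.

-41.4 mV

Vm = 59.1 · log₁₀[(Σ P·[cation]ₒ + Σ P·[anion]ᵢ) / (Σ P·[cation]ᵢ + Σ P·[anion]ₒ)]
Numerator = 1×3.64 + 0.11×125 + 0.41×37.0 = 32.56
Denominator = 1×124 + 0.11×18.9 + 0.41×91.2 = 163.5
Vm = 59.1 · log₁₀(0.19918) = 59.1 × (-0.7008) = -41.41 mV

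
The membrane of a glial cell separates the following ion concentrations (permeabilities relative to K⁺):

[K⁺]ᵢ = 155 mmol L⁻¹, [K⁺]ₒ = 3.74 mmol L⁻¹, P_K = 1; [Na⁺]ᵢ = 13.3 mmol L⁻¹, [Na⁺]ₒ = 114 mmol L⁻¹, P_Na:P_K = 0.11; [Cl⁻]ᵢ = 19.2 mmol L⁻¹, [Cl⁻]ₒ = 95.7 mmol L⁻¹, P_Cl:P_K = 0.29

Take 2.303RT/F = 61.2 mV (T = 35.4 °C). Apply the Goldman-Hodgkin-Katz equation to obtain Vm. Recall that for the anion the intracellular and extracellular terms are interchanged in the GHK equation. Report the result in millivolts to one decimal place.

Vm = 61.2 · log₁₀[(Σ P·[cation]ₒ + Σ P·[anion]ᵢ) / (Σ P·[cation]ᵢ + Σ P·[anion]ₒ)]
Numerator = 1×3.74 + 0.11×114 + 0.29×19.2 = 21.85
Denominator = 1×155 + 0.11×13.3 + 0.29×95.7 = 184.2
Vm = 61.2 · log₁₀(0.1186) = 61.2 × (-0.9259) = -56.67 mV

-56.7 mV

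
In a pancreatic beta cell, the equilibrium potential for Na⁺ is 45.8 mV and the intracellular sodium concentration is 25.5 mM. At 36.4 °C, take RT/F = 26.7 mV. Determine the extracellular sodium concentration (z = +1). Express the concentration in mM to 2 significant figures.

140 mM

Nernst: E = (26.7/1) · ln([out]/[in]), so ln([out]/[in]) = 45.8 × 1 / 26.7 = 1.7154.
[out]/[in] = e^(1.7154) = 5.559.
[out] = 5.559 × 25.5 = 141.7 mM.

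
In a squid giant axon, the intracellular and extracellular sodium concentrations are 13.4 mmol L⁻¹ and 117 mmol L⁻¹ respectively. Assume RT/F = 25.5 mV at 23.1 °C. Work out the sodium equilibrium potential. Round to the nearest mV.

E = (25.5/z) · ln([Na⁺]_out/[Na⁺]_in) with z = +1.
= (25.5/1) · ln(117/13.4) = 25.50 · ln(8.731)
= 25.50 · (2.1669) = 55.26 mV

55 mV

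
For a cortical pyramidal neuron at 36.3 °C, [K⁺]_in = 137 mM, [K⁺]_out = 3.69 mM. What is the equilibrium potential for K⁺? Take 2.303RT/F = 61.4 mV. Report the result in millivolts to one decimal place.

E = (61.4/z) · log₁₀([K⁺]_out/[K⁺]_in) with z = +1.
= (61.4/1) · log₁₀(3.69/137) = 61.40 · log₁₀(0.02693)
= 61.40 · (-1.5697) = -96.38 mV

-96.4 mV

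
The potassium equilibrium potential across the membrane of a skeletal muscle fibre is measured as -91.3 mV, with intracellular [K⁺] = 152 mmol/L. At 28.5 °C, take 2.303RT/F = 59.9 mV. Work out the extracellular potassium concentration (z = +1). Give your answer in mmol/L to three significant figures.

4.55 mmol/L

Nernst: E = (59.9/1) · log₁₀([out]/[in]), so log₁₀([out]/[in]) = -91.3 × 1 / 59.9 = -1.5242.
[out]/[in] = 10^(-1.5242) = 0.02991.
[out] = 0.02991 × 152 = 4.546 mmol/L.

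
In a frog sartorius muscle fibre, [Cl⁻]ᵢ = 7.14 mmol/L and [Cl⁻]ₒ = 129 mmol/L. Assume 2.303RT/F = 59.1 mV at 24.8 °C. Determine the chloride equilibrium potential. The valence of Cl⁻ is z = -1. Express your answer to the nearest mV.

E = (59.1/z) · log₁₀([Cl⁻]_out/[Cl⁻]_in) with z = -1.
For an anion, dividing by z = -1 reverses the sign.
= (59.1/-1) · log₁₀(129/7.14) = -59.10 · log₁₀(18.07)
= -59.10 · (1.2569) = -74.28 mV

-74 mV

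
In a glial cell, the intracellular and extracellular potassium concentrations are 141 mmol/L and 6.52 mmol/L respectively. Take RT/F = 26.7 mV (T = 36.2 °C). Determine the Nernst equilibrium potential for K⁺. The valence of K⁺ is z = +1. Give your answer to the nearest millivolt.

E = (26.7/z) · ln([K⁺]_out/[K⁺]_in) with z = +1.
= (26.7/1) · ln(6.52/141) = 26.70 · ln(0.04624)
= 26.70 · (-3.0739) = -82.07 mV

-82 mV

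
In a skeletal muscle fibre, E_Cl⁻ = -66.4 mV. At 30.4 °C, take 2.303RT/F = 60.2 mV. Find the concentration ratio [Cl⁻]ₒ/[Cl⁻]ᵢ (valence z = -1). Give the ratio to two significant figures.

log₁₀([out]/[in]) = E·z/(60.2) = -66.4 × -1 / 60.2 = 1.1030
[out]/[in] = 10^(1.1030) = 12.68

13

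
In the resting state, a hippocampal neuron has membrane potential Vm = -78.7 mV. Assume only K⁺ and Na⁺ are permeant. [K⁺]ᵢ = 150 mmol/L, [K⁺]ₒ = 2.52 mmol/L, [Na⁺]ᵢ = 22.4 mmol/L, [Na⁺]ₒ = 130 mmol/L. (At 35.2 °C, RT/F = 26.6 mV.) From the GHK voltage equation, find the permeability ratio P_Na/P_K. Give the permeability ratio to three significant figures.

0.0409

Let α = P_Na/P_K. GHK: Vm = 26.6·ln[(Kₒ + α·Naₒ)/(Kᵢ + α·Naᵢ)].
e^(Vm/26.6) = e^(-78.7/26.6) = 0.051889
So 0.051889·(Kᵢ + α·Naᵢ) = Kₒ + α·Naₒ → α = (0.051889·150.0 − 2.52) / (130.0 − 0.051889·22.4)
α = (7.783 − 2.52) / (130.0 − 1.162) = 5.263/128.8 = 0.04085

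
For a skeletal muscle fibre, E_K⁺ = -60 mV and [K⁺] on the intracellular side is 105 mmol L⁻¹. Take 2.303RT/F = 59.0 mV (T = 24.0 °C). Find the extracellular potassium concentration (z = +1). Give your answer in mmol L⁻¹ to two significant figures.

10 mmol L⁻¹

Nernst: E = (59.0/1) · log₁₀([out]/[in]), so log₁₀([out]/[in]) = -60.0 × 1 / 59.0 = -1.0169.
[out]/[in] = 10^(-1.0169) = 0.09617.
[out] = 0.09617 × 105 = 10.1 mmol L⁻¹.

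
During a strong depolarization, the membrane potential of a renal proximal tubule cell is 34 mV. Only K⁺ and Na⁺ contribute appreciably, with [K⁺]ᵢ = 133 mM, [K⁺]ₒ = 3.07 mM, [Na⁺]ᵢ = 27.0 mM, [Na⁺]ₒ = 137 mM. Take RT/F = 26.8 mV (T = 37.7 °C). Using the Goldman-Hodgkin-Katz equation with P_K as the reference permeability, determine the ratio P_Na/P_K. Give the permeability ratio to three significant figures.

11.5

Let α = P_Na/P_K. GHK: Vm = 26.8·ln[(Kₒ + α·Naₒ)/(Kᵢ + α·Naᵢ)].
e^(Vm/26.8) = e^(34.0/26.8) = 3.5561
So 3.5561·(Kᵢ + α·Naᵢ) = Kₒ + α·Naₒ → α = (3.5561·133.0 − 3.07) / (137.0 − 3.5561·27.0)
α = (473 − 3.07) / (137.0 − 96.01) = 469.9/40.99 = 11.46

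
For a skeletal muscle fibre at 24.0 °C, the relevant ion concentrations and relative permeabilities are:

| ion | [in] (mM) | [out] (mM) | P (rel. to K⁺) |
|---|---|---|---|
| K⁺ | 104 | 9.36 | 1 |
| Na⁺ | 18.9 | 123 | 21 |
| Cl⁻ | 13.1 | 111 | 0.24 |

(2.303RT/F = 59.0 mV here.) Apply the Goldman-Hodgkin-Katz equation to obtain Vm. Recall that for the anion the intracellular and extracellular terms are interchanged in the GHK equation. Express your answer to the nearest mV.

Vm = 59.0 · log₁₀[(Σ P·[cation]ₒ + Σ P·[anion]ᵢ) / (Σ P·[cation]ᵢ + Σ P·[anion]ₒ)]
Numerator = 1×9.36 + 21×123 + 0.24×13.1 = 2596
Denominator = 1×104 + 21×18.9 + 0.24×111 = 527.5
Vm = 59.0 · log₁₀(4.92) = 59.0 × (0.6920) = 40.83 mV

41 mV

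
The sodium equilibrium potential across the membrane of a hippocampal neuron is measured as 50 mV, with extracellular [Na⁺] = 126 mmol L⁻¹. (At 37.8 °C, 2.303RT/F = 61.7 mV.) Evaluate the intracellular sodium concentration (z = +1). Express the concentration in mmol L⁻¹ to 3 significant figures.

Nernst: E = (61.7/1) · log₁₀([out]/[in]), so log₁₀([out]/[in]) = 50.0 × 1 / 61.7 = 0.8104.
[out]/[in] = 10^(0.8104) = 6.462.
[in] = 126 / 6.462 = 19.5 mmol L⁻¹.

19.5 mmol L⁻¹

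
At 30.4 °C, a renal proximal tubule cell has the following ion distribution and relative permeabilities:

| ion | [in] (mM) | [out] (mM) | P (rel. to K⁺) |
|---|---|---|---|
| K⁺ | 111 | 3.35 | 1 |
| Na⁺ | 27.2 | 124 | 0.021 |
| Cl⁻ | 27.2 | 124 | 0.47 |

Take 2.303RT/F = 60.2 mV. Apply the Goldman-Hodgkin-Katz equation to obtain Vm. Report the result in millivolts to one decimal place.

Vm = 60.2 · log₁₀[(Σ P·[cation]ₒ + Σ P·[anion]ᵢ) / (Σ P·[cation]ᵢ + Σ P·[anion]ₒ)]
Numerator = 1×3.35 + 0.021×124 + 0.47×27.2 = 18.74
Denominator = 1×111 + 0.021×27.2 + 0.47×124 = 169.9
Vm = 60.2 · log₁₀(0.11032) = 60.2 × (-0.9573) = -57.63 mV

-57.6 mV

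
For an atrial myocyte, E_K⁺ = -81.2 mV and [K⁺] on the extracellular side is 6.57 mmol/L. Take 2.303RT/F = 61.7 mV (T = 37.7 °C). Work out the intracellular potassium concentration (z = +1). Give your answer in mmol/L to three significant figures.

Nernst: E = (61.7/1) · log₁₀([out]/[in]), so log₁₀([out]/[in]) = -81.2 × 1 / 61.7 = -1.3160.
[out]/[in] = 10^(-1.3160) = 0.0483.
[in] = 6.57 / 0.0483 = 136 mmol/L.

136 mmol/L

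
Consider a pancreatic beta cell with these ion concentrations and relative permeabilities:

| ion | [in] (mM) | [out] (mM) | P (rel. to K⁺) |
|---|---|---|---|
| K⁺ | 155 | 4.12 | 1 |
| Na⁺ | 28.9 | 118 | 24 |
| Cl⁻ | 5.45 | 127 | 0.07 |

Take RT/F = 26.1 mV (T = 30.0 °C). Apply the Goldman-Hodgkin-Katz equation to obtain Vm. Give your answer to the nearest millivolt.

Vm = 26.1 · ln[(Σ P·[cation]ₒ + Σ P·[anion]ᵢ) / (Σ P·[cation]ᵢ + Σ P·[anion]ₒ)]
Numerator = 1×4.12 + 24×118 + 0.07×5.45 = 2837
Denominator = 1×155 + 24×28.9 + 0.07×127 = 857.5
Vm = 26.1 · ln(3.3079) = 26.1 × (1.1963) = 31.22 mV

31 mV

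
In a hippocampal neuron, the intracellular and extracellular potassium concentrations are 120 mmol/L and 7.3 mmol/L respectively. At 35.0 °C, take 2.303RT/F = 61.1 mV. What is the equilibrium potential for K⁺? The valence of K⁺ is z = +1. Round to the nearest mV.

E = (61.1/z) · log₁₀([K⁺]_out/[K⁺]_in) with z = +1.
= (61.1/1) · log₁₀(7.3/120) = 61.10 · log₁₀(0.06083)
= 61.10 · (-1.2159) = -74.29 mV

-74 mV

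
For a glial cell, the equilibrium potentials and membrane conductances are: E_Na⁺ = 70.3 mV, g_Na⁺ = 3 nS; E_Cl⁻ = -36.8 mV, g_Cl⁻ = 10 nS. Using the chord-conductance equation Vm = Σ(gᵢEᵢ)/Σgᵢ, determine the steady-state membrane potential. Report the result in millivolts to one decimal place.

-12.1 mV

Σ gᵢEᵢ = 3·(70.3) + 10·(-36.8) = -157.10
Σ gᵢ = 3 + 10 = 13
Vm = -157.10 / 13 = -12.08 mV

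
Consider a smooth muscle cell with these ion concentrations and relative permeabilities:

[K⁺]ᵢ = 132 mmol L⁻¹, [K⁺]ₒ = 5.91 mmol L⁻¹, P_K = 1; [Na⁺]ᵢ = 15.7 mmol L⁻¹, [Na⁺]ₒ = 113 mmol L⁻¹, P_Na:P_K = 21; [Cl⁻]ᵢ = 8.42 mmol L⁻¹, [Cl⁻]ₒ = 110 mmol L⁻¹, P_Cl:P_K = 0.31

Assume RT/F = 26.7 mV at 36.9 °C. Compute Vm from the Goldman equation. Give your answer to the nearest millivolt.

42 mV

Vm = 26.7 · ln[(Σ P·[cation]ₒ + Σ P·[anion]ᵢ) / (Σ P·[cation]ᵢ + Σ P·[anion]ₒ)]
Numerator = 1×5.91 + 21×113 + 0.31×8.42 = 2382
Denominator = 1×132 + 21×15.7 + 0.31×110 = 495.8
Vm = 26.7 · ln(4.8034) = 26.7 × (1.5693) = 41.90 mV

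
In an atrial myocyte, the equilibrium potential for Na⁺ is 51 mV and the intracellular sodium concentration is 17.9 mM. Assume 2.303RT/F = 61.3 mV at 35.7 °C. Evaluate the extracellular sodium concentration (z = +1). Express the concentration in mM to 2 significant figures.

120 mM

Nernst: E = (61.3/1) · log₁₀([out]/[in]), so log₁₀([out]/[in]) = 51.0 × 1 / 61.3 = 0.8320.
[out]/[in] = 10^(0.8320) = 6.792.
[out] = 6.792 × 17.9 = 121.6 mM.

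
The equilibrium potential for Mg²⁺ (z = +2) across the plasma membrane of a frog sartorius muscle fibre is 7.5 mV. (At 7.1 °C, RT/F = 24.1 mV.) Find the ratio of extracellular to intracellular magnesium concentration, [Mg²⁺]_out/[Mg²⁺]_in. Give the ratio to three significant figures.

1.86

ln([out]/[in]) = E·z/(24.1) = 7.5 × 2 / 24.1 = 0.6224
[out]/[in] = e^(0.6224) = 1.863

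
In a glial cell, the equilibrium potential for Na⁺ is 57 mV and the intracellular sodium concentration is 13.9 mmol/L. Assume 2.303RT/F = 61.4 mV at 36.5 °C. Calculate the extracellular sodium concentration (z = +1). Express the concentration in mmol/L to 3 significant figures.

Nernst: E = (61.4/1) · log₁₀([out]/[in]), so log₁₀([out]/[in]) = 57.0 × 1 / 61.4 = 0.9283.
[out]/[in] = 10^(0.9283) = 8.479.
[out] = 8.479 × 13.9 = 117.9 mmol/L.

118 mmol/L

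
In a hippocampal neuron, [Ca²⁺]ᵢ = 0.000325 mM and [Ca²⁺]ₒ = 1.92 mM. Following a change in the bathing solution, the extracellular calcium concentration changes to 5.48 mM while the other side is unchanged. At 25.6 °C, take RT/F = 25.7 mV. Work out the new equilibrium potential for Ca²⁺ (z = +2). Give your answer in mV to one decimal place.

After the shift: [Ca²⁺]_out = 5.48, [Ca²⁺]_in = 0.000325 mM.
E_new = (25.7/2)·ln(5.48/0.000325) = 12.85 · (9.7328) = 125.07 mV

125.1 mV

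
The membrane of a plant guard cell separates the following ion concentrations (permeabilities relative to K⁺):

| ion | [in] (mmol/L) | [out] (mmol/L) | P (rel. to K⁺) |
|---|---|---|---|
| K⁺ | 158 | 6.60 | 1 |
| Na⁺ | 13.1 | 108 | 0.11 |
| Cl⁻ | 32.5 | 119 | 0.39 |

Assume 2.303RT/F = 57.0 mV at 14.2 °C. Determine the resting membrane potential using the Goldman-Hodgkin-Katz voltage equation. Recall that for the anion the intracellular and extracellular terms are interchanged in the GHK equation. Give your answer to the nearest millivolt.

Vm = 57.0 · log₁₀[(Σ P·[cation]ₒ + Σ P·[anion]ᵢ) / (Σ P·[cation]ᵢ + Σ P·[anion]ₒ)]
Numerator = 1×6.60 + 0.11×108 + 0.39×32.5 = 31.16
Denominator = 1×158 + 0.11×13.1 + 0.39×119 = 205.9
Vm = 57.0 · log₁₀(0.15135) = 57.0 × (-0.8200) = -46.74 mV

-47 mV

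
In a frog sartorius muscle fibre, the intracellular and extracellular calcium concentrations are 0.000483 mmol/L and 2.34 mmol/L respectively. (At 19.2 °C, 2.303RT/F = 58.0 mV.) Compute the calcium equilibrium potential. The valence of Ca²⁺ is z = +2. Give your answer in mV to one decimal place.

106.9 mV

E = (58.0/z) · log₁₀([Ca²⁺]_out/[Ca²⁺]_in) with z = +2.
= (58.0/2) · log₁₀(2.34/0.000483) = 29.00 · log₁₀(4845)
= 29.00 · (3.6853) = 106.87 mV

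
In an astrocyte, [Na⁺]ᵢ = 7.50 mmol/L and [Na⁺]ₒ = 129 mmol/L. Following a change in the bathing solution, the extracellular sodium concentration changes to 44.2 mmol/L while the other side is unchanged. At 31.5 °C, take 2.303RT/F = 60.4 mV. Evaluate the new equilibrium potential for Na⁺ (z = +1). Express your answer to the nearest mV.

After the shift: [Na⁺]_out = 44.2, [Na⁺]_in = 7.50 mmol/L.
E_new = (60.4/1)·log₁₀(44.2/7.50) = 60.40 · (0.7704) = 46.53 mV

47 mV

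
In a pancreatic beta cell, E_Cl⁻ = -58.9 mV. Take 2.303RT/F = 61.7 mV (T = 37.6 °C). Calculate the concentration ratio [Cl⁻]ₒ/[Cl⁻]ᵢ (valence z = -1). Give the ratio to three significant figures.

log₁₀([out]/[in]) = E·z/(61.7) = -58.9 × -1 / 61.7 = 0.9546
[out]/[in] = 10^(0.9546) = 9.008

9.01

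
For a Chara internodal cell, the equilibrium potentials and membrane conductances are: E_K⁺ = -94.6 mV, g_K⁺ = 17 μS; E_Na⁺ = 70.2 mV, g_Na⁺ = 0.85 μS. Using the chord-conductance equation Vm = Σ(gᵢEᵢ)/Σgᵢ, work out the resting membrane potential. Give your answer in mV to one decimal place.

Σ gᵢEᵢ = 17·(-94.6) + 0.85·(70.2) = -1548.53
Σ gᵢ = 17 + 0.85 = 17.85
Vm = -1548.53 / 17.85 = -86.75 mV

-86.8 mV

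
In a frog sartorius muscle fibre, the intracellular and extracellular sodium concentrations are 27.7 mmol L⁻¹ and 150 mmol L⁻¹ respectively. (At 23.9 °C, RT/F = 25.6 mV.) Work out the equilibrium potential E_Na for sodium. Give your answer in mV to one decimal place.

E = (25.6/z) · ln([Na⁺]_out/[Na⁺]_in) with z = +1.
= (25.6/1) · ln(150/27.7) = 25.60 · ln(5.415)
= 25.60 · (1.6892) = 43.24 mV

43.2 mV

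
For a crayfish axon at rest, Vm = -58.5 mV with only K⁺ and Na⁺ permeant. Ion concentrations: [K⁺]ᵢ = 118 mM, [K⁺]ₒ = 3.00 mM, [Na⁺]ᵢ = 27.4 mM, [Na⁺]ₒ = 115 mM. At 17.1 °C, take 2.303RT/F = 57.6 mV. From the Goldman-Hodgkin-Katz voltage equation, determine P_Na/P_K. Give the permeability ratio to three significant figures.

0.0746

Let α = P_Na/P_K. GHK: Vm = 57.6·log₁₀[(Kₒ + α·Naₒ)/(Kᵢ + α·Naᵢ)].
10^(Vm/57.6) = 10^(-58.5/57.6) = 0.096466
So 0.096466·(Kᵢ + α·Naᵢ) = Kₒ + α·Naₒ → α = (0.096466·118.0 − 3.0) / (115.0 − 0.096466·27.4)
α = (11.38 − 3.0) / (115.0 − 2.643) = 8.383/112.4 = 0.07461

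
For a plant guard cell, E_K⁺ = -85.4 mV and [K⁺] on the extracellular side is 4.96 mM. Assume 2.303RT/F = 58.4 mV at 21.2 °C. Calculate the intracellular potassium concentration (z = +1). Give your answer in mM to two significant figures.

140 mM

Nernst: E = (58.4/1) · log₁₀([out]/[in]), so log₁₀([out]/[in]) = -85.4 × 1 / 58.4 = -1.4623.
[out]/[in] = 10^(-1.4623) = 0.03449.
[in] = 4.96 / 0.03449 = 143.8 mM.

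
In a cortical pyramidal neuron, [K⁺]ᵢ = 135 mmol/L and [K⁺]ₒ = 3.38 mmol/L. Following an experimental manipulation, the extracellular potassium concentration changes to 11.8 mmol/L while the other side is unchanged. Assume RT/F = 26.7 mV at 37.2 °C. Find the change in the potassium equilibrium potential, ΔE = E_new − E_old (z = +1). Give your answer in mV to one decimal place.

33.4 mV

E_old = (26.7/1)·ln(3.38/135) = -98.45 mV
E_new = (26.7/1)·ln(11.8/135) = -65.07 mV
ΔE = -65.07 − (-98.45) = 33.38 mV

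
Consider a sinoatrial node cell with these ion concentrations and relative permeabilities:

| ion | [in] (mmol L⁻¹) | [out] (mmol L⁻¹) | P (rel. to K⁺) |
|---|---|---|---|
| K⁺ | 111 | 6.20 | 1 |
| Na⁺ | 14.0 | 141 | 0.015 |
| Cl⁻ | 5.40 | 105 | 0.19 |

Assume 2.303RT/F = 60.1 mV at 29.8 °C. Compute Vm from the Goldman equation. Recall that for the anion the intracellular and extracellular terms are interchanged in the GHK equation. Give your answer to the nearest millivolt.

Vm = 60.1 · log₁₀[(Σ P·[cation]ₒ + Σ P·[anion]ᵢ) / (Σ P·[cation]ᵢ + Σ P·[anion]ₒ)]
Numerator = 1×6.20 + 0.015×141 + 0.19×5.40 = 9.341
Denominator = 1×111 + 0.015×14.0 + 0.19×105 = 131.2
Vm = 60.1 · log₁₀(0.071218) = 60.1 × (-1.1474) = -68.96 mV

-69 mV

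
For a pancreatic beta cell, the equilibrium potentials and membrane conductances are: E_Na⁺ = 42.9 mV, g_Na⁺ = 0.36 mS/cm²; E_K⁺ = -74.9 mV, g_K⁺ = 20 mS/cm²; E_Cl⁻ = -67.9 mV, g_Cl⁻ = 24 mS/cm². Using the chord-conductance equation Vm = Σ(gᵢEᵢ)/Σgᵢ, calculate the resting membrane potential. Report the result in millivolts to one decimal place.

-70.2 mV

Σ gᵢEᵢ = 0.36·(42.9) + 20·(-74.9) + 24·(-67.9) = -3112.16
Σ gᵢ = 0.36 + 20 + 24 = 44.36
Vm = -3112.16 / 44.36 = -70.16 mV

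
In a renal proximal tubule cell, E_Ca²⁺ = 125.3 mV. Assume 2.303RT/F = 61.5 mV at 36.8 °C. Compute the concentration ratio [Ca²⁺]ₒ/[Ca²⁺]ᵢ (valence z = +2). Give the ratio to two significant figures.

log₁₀([out]/[in]) = E·z/(61.5) = 125.3 × 2 / 61.5 = 4.0748
[out]/[in] = 10^(4.0748) = 1.188e+04

12000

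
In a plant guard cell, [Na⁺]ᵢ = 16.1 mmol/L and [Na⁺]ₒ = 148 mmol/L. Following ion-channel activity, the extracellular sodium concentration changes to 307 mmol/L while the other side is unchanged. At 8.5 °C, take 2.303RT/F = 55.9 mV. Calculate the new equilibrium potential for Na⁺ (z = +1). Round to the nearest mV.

72 mV

After the shift: [Na⁺]_out = 307, [Na⁺]_in = 16.1 mmol/L.
E_new = (55.9/1)·log₁₀(307/16.1) = 55.90 · (1.2803) = 71.57 mV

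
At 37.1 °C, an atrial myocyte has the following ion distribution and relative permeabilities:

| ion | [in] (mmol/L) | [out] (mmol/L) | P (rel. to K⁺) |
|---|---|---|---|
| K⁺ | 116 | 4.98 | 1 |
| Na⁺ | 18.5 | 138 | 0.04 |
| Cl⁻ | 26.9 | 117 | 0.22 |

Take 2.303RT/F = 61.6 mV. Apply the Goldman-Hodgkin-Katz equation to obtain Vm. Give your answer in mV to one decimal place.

Vm = 61.6 · log₁₀[(Σ P·[cation]ₒ + Σ P·[anion]ᵢ) / (Σ P·[cation]ᵢ + Σ P·[anion]ₒ)]
Numerator = 1×4.98 + 0.04×138 + 0.22×26.9 = 16.42
Denominator = 1×116 + 0.04×18.5 + 0.22×117 = 142.5
Vm = 61.6 · log₁₀(0.11523) = 61.6 × (-0.9384) = -57.81 mV

-57.8 mV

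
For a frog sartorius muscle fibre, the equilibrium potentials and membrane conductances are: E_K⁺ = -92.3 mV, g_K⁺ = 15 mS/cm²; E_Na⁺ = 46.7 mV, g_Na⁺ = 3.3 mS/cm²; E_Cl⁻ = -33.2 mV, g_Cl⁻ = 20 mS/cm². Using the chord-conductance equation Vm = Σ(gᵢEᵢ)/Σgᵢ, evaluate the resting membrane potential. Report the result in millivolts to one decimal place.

Σ gᵢEᵢ = 15·(-92.3) + 3.3·(46.7) + 20·(-33.2) = -1894.39
Σ gᵢ = 15 + 3.3 + 20 = 38.3
Vm = -1894.39 / 38.3 = -49.46 mV

-49.5 mV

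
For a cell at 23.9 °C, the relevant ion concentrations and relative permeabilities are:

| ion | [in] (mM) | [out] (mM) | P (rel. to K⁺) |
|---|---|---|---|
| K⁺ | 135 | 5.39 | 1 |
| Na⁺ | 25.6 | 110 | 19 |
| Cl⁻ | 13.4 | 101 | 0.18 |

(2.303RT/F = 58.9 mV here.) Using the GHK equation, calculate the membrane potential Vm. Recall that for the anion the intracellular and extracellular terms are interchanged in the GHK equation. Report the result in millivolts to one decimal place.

Vm = 58.9 · log₁₀[(Σ P·[cation]ₒ + Σ P·[anion]ᵢ) / (Σ P·[cation]ᵢ + Σ P·[anion]ₒ)]
Numerator = 1×5.39 + 19×110 + 0.18×13.4 = 2098
Denominator = 1×135 + 19×25.6 + 0.18×101 = 639.6
Vm = 58.9 · log₁₀(3.28) = 58.9 × (0.5159) = 30.38 mV

30.4 mV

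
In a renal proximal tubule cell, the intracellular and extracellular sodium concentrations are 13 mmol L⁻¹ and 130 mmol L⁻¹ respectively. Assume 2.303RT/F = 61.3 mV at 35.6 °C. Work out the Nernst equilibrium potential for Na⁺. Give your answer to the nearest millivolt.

61 mV

E = (61.3/z) · log₁₀([Na⁺]_out/[Na⁺]_in) with z = +1.
= (61.3/1) · log₁₀(130/13) = 61.30 · log₁₀(10)
= 61.30 · (1.0000) = 61.30 mV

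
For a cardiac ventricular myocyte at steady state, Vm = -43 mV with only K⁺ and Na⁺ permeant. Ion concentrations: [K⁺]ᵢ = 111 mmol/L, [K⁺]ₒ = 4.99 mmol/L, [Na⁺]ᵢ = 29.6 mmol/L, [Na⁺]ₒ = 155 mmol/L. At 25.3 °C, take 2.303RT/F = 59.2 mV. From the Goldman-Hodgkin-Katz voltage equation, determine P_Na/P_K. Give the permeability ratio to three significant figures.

0.106

Let α = P_Na/P_K. GHK: Vm = 59.2·log₁₀[(Kₒ + α·Naₒ)/(Kᵢ + α·Naᵢ)].
10^(Vm/59.2) = 10^(-43.0/59.2) = 0.18778
So 0.18778·(Kᵢ + α·Naᵢ) = Kₒ + α·Naₒ → α = (0.18778·111.0 − 4.99) / (155.0 − 0.18778·29.6)
α = (20.84 − 4.99) / (155.0 − 5.558) = 15.85/149.4 = 0.1061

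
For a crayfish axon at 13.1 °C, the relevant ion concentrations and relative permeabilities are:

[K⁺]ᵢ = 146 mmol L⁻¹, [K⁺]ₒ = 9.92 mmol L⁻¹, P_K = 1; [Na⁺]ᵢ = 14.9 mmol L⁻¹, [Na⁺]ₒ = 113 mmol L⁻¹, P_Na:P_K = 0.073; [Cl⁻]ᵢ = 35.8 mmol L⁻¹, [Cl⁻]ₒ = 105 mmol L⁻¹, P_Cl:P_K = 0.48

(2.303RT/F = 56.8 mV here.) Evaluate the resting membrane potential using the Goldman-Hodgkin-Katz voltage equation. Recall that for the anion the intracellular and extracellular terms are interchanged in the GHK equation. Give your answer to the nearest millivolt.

Vm = 56.8 · log₁₀[(Σ P·[cation]ₒ + Σ P·[anion]ᵢ) / (Σ P·[cation]ᵢ + Σ P·[anion]ₒ)]
Numerator = 1×9.92 + 0.073×113 + 0.48×35.8 = 35.35
Denominator = 1×146 + 0.073×14.9 + 0.48×105 = 197.5
Vm = 56.8 · log₁₀(0.17901) = 56.8 × (-0.7471) = -42.44 mV

-42 mV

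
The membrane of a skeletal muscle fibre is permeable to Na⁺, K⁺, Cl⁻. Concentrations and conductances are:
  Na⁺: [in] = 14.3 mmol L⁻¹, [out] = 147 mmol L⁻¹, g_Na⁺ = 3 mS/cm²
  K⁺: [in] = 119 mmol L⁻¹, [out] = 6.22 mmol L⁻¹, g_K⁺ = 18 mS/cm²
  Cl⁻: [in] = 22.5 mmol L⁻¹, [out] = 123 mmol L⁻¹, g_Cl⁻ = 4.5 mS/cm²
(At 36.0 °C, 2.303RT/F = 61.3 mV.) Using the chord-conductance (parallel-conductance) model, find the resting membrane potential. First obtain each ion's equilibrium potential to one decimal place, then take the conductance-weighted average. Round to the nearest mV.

E_Na⁺ = (61.3/1)·log₁₀(147/14.3) = 62.0 mV
E_K⁺ = (61.3/1)·log₁₀(6.22/119) = -78.6 mV
E_Cl⁻ = (61.3/-1)·log₁₀(123/22.5) = -45.2 mV
Vm = (Σ gᵢEᵢ)/(Σ gᵢ) = (3·62.0 + 18·-78.6 + 4.5·-45.2) / (3 + 18 + 4.5)
= -1432.20 / 25.5 = -56.16 mV

-56 mV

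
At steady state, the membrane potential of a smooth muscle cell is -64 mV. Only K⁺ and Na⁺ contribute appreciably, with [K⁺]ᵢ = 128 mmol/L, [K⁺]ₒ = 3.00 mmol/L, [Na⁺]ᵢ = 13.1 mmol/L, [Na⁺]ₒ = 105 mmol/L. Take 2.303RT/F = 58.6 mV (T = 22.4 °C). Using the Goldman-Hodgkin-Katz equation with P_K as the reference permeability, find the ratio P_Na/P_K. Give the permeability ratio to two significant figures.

0.071

Let α = P_Na/P_K. GHK: Vm = 58.6·log₁₀[(Kₒ + α·Naₒ)/(Kᵢ + α·Naᵢ)].
10^(Vm/58.6) = 10^(-64.0/58.6) = 0.080882
So 0.080882·(Kᵢ + α·Naᵢ) = Kₒ + α·Naₒ → α = (0.080882·128.0 − 3.0) / (105.0 − 0.080882·13.1)
α = (10.35 − 3.0) / (105.0 − 1.06) = 7.353/103.9 = 0.07074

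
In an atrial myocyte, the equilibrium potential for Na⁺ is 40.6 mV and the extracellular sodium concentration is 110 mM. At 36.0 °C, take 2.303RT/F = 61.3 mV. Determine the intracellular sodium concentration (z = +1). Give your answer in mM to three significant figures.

23.9 mM

Nernst: E = (61.3/1) · log₁₀([out]/[in]), so log₁₀([out]/[in]) = 40.6 × 1 / 61.3 = 0.6623.
[out]/[in] = 10^(0.6623) = 4.595.
[in] = 110 / 4.595 = 23.94 mM.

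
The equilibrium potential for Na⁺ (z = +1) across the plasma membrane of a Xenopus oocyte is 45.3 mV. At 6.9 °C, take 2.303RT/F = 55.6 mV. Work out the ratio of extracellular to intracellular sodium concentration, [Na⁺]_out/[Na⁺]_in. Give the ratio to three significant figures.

6.53

log₁₀([out]/[in]) = E·z/(55.6) = 45.3 × 1 / 55.6 = 0.8147
[out]/[in] = 10^(0.8147) = 6.528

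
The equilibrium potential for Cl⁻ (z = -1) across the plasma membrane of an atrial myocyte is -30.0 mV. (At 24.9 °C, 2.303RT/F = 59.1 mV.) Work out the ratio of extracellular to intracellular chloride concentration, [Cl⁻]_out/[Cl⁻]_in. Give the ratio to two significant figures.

3.2

log₁₀([out]/[in]) = E·z/(59.1) = -30.0 × -1 / 59.1 = 0.5076
[out]/[in] = 10^(0.5076) = 3.218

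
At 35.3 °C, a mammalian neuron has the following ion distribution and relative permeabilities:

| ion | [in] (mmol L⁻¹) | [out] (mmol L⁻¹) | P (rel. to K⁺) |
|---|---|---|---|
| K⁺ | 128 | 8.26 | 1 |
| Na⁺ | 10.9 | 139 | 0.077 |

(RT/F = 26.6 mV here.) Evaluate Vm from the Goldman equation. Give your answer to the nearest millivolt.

Vm = 26.6 · ln[(Σ P·[cation]ₒ + Σ P·[anion]ᵢ) / (Σ P·[cation]ᵢ + Σ P·[anion]ₒ)]
Numerator = 1×8.26 + 0.077×139 = 18.96
Denominator = 1×128 + 0.077×10.9 = 128.8
Vm = 26.6 · ln(0.14718) = 26.6 × (-1.9161) = -50.97 mV

-51 mV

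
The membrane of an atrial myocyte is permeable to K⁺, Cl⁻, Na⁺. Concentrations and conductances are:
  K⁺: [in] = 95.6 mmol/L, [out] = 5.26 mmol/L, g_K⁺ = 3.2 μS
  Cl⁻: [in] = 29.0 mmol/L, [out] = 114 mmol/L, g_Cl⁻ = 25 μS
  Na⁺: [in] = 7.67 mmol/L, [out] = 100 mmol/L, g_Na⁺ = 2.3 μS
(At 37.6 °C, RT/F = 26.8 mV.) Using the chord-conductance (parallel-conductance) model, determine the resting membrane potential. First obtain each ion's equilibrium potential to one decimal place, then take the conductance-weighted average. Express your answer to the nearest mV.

-33 mV

E_K⁺ = (26.8/1)·ln(5.26/95.6) = -77.7 mV
E_Cl⁻ = (26.8/-1)·ln(114/29.0) = -36.7 mV
E_Na⁺ = (26.8/1)·ln(100/7.67) = 68.8 mV
Vm = (Σ gᵢEᵢ)/(Σ gᵢ) = (3.2·-77.7 + 25·-36.7 + 2.3·68.8) / (3.2 + 25 + 2.3)
= -1007.90 / 30.5 = -33.05 mV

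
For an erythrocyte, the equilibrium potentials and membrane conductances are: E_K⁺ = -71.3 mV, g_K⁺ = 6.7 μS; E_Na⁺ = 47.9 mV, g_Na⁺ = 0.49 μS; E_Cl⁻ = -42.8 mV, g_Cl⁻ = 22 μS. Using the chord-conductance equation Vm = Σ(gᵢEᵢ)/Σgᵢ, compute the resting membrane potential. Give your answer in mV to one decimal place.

Σ gᵢEᵢ = 6.7·(-71.3) + 0.49·(47.9) + 22·(-42.8) = -1395.84
Σ gᵢ = 6.7 + 0.49 + 22 = 29.19
Vm = -1395.84 / 29.19 = -47.82 mV

-47.8 mV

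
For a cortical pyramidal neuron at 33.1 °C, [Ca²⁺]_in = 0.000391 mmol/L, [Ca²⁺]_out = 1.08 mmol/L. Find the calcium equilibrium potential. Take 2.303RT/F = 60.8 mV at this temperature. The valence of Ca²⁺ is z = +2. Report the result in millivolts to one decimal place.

E = (60.8/z) · log₁₀([Ca²⁺]_out/[Ca²⁺]_in) with z = +2.
= (60.8/2) · log₁₀(1.08/0.000391) = 30.40 · log₁₀(2762)
= 30.40 · (3.4412) = 104.61 mV

104.6 mV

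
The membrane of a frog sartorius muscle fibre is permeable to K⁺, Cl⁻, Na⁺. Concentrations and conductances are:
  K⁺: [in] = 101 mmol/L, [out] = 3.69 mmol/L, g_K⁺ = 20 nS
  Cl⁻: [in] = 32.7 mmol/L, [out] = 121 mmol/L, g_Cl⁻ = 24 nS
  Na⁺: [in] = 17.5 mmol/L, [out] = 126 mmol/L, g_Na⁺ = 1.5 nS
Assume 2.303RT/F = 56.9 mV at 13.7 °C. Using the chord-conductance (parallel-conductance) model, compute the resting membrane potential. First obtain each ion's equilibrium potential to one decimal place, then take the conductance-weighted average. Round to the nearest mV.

-51 mV

E_K⁺ = (56.9/1)·log₁₀(3.69/101) = -81.8 mV
E_Cl⁻ = (56.9/-1)·log₁₀(121/32.7) = -32.3 mV
E_Na⁺ = (56.9/1)·log₁₀(126/17.5) = 48.8 mV
Vm = (Σ gᵢEᵢ)/(Σ gᵢ) = (20·-81.8 + 24·-32.3 + 1.5·48.8) / (20 + 24 + 1.5)
= -2338.00 / 45.5 = -51.38 mV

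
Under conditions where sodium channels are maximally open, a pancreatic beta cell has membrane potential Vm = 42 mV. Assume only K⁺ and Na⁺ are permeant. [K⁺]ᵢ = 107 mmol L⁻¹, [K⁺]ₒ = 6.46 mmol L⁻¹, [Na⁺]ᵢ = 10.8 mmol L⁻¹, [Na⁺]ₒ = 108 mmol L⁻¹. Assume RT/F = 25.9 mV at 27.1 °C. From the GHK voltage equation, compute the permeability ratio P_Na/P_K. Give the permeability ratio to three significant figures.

Let α = P_Na/P_K. GHK: Vm = 25.9·ln[(Kₒ + α·Naₒ)/(Kᵢ + α·Naᵢ)].
e^(Vm/25.9) = e^(42.0/25.9) = 5.0613
So 5.0613·(Kᵢ + α·Naᵢ) = Kₒ + α·Naₒ → α = (5.0613·107.0 − 6.46) / (108.0 − 5.0613·10.8)
α = (541.6 − 6.46) / (108.0 − 54.66) = 535.1/53.34 = 10.03

10.0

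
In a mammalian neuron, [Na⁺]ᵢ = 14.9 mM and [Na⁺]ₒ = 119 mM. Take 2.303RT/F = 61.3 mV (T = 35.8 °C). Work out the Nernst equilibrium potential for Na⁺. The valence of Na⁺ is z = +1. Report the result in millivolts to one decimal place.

55.3 mV

E = (61.3/z) · log₁₀([Na⁺]_out/[Na⁺]_in) with z = +1.
= (61.3/1) · log₁₀(119/14.9) = 61.30 · log₁₀(7.987)
= 61.30 · (0.9024) = 55.31 mV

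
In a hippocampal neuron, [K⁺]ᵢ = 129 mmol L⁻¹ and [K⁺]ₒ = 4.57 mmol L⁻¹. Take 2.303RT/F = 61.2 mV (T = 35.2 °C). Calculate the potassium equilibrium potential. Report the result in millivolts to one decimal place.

E = (61.2/z) · log₁₀([K⁺]_out/[K⁺]_in) with z = +1.
= (61.2/1) · log₁₀(4.57/129) = 61.20 · log₁₀(0.03543)
= 61.20 · (-1.4507) = -88.78 mV

-88.8 mV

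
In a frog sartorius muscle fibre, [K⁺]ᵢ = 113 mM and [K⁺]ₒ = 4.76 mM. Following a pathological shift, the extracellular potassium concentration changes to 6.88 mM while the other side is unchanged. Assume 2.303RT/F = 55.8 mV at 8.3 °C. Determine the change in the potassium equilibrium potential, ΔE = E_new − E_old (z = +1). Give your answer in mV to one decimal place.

8.9 mV

E_old = (55.8/1)·log₁₀(4.76/113) = -76.75 mV
E_new = (55.8/1)·log₁₀(6.88/113) = -67.82 mV
ΔE = -67.82 − (-76.75) = 8.93 mV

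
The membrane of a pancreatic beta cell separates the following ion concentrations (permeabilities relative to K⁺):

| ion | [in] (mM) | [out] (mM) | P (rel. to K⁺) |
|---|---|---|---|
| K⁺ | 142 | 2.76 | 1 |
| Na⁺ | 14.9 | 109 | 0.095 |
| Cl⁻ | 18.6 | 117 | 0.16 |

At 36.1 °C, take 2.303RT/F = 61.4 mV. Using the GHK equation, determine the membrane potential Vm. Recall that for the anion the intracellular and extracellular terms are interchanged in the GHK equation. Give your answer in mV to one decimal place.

-61.6 mV

Vm = 61.4 · log₁₀[(Σ P·[cation]ₒ + Σ P·[anion]ᵢ) / (Σ P·[cation]ᵢ + Σ P·[anion]ₒ)]
Numerator = 1×2.76 + 0.095×109 + 0.16×18.6 = 16.09
Denominator = 1×142 + 0.095×14.9 + 0.16×117 = 162.1
Vm = 61.4 · log₁₀(0.099244) = 61.4 × (-1.0033) = -61.60 mV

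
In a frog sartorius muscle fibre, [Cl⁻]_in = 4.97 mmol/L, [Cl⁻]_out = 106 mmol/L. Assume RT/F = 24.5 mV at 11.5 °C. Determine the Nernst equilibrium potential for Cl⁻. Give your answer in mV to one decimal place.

-75.0 mV

E = (24.5/z) · ln([Cl⁻]_out/[Cl⁻]_in) with z = -1.
For an anion, dividing by z = -1 reverses the sign.
= (24.5/-1) · ln(106/4.97) = -24.50 · ln(21.33)
= -24.50 · (3.0600) = -74.97 mV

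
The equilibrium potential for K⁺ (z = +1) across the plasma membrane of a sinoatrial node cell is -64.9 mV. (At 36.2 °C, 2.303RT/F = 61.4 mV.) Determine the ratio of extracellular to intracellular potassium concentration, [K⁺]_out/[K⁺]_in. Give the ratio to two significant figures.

log₁₀([out]/[in]) = E·z/(61.4) = -64.9 × 1 / 61.4 = -1.0570
[out]/[in] = 10^(-1.0570) = 0.0877

0.088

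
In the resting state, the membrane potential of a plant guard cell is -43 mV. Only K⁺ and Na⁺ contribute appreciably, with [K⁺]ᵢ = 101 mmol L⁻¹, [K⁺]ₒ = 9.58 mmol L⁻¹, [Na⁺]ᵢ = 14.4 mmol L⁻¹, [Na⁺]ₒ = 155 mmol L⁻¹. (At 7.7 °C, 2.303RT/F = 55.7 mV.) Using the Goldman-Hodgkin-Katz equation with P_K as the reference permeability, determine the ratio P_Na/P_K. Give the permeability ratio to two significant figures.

Let α = P_Na/P_K. GHK: Vm = 55.7·log₁₀[(Kₒ + α·Naₒ)/(Kᵢ + α·Naᵢ)].
10^(Vm/55.7) = 10^(-43.0/55.7) = 0.16905
So 0.16905·(Kᵢ + α·Naᵢ) = Kₒ + α·Naₒ → α = (0.16905·101.0 − 9.58) / (155.0 − 0.16905·14.4)
α = (17.07 − 9.58) / (155.0 − 2.434) = 7.494/152.6 = 0.04912

0.049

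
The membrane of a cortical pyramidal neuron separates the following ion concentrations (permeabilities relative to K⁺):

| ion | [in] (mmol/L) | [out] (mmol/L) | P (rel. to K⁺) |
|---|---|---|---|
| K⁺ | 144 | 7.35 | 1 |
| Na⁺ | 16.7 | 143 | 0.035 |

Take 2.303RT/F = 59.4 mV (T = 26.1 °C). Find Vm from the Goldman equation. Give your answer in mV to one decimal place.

-63.5 mV

Vm = 59.4 · log₁₀[(Σ P·[cation]ₒ + Σ P·[anion]ᵢ) / (Σ P·[cation]ᵢ + Σ P·[anion]ₒ)]
Numerator = 1×7.35 + 0.035×143 = 12.36
Denominator = 1×144 + 0.035×16.7 = 144.6
Vm = 59.4 · log₁₀(0.085452) = 59.4 × (-1.0683) = -63.46 mV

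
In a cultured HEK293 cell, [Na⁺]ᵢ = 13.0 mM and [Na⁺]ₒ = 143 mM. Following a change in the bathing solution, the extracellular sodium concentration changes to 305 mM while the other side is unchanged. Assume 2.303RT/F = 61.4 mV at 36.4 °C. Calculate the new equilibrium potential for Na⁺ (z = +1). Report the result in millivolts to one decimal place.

84.1 mV

After the shift: [Na⁺]_out = 305, [Na⁺]_in = 13.0 mM.
E_new = (61.4/1)·log₁₀(305/13.0) = 61.40 · (1.3704) = 84.14 mV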